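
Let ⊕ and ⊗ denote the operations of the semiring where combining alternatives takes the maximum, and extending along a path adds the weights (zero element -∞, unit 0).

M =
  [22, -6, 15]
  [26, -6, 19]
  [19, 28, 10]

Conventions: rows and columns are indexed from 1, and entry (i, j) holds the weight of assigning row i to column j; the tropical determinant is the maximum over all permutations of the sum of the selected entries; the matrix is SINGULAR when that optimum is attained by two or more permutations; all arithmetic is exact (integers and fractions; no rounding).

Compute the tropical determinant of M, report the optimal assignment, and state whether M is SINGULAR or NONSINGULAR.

σ = (1, 2, 3): 22 + (-6) + 10 = 26
σ = (1, 3, 2): 22 + 19 + 28 = 69
σ = (2, 1, 3): (-6) + 26 + 10 = 30
σ = (2, 3, 1): (-6) + 19 + 19 = 32
σ = (3, 1, 2): 15 + 26 + 28 = 69
σ = (3, 2, 1): 15 + (-6) + 19 = 28
Optimal value attained by: σ = (1, 3, 2).
Answer: det⊕(M) = 69; verdict: SINGULAR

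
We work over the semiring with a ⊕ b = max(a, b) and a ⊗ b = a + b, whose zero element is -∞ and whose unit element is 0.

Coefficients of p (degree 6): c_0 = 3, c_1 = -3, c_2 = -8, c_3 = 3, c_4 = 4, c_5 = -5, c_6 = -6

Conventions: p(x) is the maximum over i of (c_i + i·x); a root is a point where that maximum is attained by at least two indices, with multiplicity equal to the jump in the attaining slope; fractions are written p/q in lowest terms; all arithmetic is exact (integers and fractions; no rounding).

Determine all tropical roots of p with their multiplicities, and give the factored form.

hull edge (i=0, c=3) to (i=4, c=4): slope 1/4, span 4
hull edge (i=4, c=4) to (i=6, c=-6): slope -5, span 2
Factored form: p(x) = -6 ⊗ (x ⊕ (-1/4)) ⊗ (x ⊕ (-1/4)) ⊗ (x ⊕ (-1/4)) ⊗ (x ⊕ (-1/4)) ⊗ (x ⊕ 5) ⊗ (x ⊕ 5)
Answer: roots = -1/4 (mult 4), 5 (mult 2)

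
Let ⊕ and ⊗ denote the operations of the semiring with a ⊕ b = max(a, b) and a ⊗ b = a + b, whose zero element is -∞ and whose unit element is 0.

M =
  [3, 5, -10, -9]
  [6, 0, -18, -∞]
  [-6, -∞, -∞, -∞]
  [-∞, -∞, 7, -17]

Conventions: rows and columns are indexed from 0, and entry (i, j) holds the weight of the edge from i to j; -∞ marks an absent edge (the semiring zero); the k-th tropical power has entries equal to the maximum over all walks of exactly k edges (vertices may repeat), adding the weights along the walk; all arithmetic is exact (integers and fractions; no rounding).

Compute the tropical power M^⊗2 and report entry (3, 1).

M^⊗2:
  [11, 8, -2, -6]
  [9, 11, -4, -3]
  [-3, -1, -16, -15]
  [1, -∞, -10, -34]
Key observation: no walk of exactly 2 edges connects these vertices, so the entry is the semiring zero.
Answer: (M^⊗2)[3][1] = -∞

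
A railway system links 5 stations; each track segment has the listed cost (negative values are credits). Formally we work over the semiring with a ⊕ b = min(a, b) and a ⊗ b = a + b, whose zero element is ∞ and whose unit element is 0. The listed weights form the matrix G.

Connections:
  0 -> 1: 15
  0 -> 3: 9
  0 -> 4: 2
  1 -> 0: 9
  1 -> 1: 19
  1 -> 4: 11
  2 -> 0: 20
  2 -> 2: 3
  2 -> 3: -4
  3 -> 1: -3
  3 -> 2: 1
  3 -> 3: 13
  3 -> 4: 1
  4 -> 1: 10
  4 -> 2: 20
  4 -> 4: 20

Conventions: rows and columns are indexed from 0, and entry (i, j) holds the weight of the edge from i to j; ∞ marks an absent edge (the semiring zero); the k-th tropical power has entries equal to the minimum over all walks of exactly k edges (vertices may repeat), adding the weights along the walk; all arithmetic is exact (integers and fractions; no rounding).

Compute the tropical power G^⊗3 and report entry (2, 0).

G^⊗2:
  [24, 6, 10, 22, 10]
  [28, 21, 31, 18, 11]
  [23, -7, -3, -1, -3]
  [6, 10, 4, -3, 8]
  [19, 29, 23, 16, 21]
G^⊗3:
  [15, 19, 13, 6, 17]
  [30, 15, 19, 27, 19]
  [2, -4, 0, -7, 0]
  [19, -6, -2, 0, -2]
  [38, 13, 17, 19, 17]
Key observation: the optimum is the walk 2->3->1->0, with weight (-4) + (-3) + 9 = 2.
Optimal value attained by: walk 2->3->1->0.
Answer: (G^⊗3)[2][0] = 2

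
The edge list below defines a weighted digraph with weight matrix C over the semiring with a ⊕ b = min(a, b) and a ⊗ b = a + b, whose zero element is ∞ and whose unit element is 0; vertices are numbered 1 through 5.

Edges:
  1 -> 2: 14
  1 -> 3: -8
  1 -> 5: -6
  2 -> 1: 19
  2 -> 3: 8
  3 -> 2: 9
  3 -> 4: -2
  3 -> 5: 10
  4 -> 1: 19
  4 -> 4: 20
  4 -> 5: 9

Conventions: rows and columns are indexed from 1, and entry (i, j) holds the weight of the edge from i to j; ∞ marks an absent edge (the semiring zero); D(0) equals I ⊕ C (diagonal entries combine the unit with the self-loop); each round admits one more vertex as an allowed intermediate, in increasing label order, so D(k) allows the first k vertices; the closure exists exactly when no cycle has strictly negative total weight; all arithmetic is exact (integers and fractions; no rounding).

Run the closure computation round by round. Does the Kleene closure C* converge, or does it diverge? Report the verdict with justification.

D(0):
  [0, 14, -8, ∞, -6]
  [19, 0, 8, ∞, ∞]
  [∞, 9, 0, -2, 10]
  [19, ∞, ∞, 0, 9]
  [∞, ∞, ∞, ∞, 0]
D(1):
  [0, 14, -8, ∞, -6]
  [19, 0, 8, ∞, 13]
  [∞, 9, 0, -2, 10]
  [19, 33, 11, 0, 9]
  [∞, ∞, ∞, ∞, 0]
D(2):
  [0, 14, -8, ∞, -6]
  [19, 0, 8, ∞, 13]
  [28, 9, 0, -2, 10]
  [19, 33, 11, 0, 9]
  [∞, ∞, ∞, ∞, 0]
D(3):
  [0, 1, -8, -10, -6]
  [19, 0, 8, 6, 13]
  [28, 9, 0, -2, 10]
  [19, 20, 11, 0, 9]
  [∞, ∞, ∞, ∞, 0]
D(4):
  [0, 1, -8, -10, -6]
  [19, 0, 8, 6, 13]
  [17, 9, 0, -2, 7]
  [19, 20, 11, 0, 9]
  [∞, ∞, ∞, ∞, 0]
D(5):
  [0, 1, -8, -10, -6]
  [19, 0, 8, 6, 13]
  [17, 9, 0, -2, 7]
  [19, 20, 11, 0, 9]
  [∞, ∞, ∞, ∞, 0]
Key observation: every diagonal entry stays at the unit through all rounds, so no improving cycle exists.
Answer: CONVERGES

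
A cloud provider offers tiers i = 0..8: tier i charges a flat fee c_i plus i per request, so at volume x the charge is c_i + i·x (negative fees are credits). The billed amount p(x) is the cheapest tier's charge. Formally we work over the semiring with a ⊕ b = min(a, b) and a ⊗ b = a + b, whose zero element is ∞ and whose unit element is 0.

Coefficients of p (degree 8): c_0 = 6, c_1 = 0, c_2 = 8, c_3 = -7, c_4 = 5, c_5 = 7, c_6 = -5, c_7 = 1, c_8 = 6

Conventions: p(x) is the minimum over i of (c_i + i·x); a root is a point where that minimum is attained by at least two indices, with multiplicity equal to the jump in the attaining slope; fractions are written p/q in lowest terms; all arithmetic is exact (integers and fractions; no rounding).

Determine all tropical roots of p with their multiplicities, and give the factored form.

hull edge (i=0, c=6) to (i=1, c=0): slope -6, span 1
hull edge (i=1, c=0) to (i=3, c=-7): slope -7/2, span 2
hull edge (i=3, c=-7) to (i=6, c=-5): slope 2/3, span 3
hull edge (i=6, c=-5) to (i=8, c=6): slope 11/2, span 2
Factored form: p(x) = 6 ⊗ (x ⊕ (-11/2)) ⊗ (x ⊕ (-11/2)) ⊗ (x ⊕ (-2/3)) ⊗ (x ⊕ (-2/3)) ⊗ (x ⊕ (-2/3)) ⊗ (x ⊕ 7/2) ⊗ (x ⊕ 7/2) ⊗ (x ⊕ 6)
Answer: roots = -11/2 (mult 2), -2/3 (mult 3), 7/2 (mult 2), 6 (mult 1)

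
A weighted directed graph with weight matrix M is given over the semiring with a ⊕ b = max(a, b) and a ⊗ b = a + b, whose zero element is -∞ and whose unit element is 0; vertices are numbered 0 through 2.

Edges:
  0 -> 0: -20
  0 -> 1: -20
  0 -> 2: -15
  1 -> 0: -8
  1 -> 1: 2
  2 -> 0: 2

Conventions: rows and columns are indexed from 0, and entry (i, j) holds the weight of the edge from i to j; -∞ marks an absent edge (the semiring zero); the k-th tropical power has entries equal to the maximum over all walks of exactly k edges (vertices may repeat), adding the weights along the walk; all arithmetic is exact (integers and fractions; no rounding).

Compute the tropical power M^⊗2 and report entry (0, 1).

M^⊗2:
  [-13, -18, -35]
  [-6, 4, -23]
  [-18, -18, -13]
Key observation: the optimum is the walk 0->1->1, with weight (-20) + 2 = -18.
Optimal value attained by: walk 0->1->1.
Answer: (M^⊗2)[0][1] = -18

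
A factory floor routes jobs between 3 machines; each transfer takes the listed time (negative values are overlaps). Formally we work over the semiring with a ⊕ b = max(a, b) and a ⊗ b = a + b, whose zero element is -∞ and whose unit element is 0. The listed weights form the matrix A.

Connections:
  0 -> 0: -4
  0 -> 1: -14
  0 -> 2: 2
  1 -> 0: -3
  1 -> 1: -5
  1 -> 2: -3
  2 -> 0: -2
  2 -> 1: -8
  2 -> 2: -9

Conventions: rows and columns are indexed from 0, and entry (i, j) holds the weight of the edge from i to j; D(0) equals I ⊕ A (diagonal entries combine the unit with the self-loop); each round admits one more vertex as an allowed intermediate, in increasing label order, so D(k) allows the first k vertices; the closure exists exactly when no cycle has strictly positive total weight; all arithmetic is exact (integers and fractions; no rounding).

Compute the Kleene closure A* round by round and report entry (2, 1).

D(0):
  [0, -14, 2]
  [-3, 0, -3]
  [-2, -8, 0]
D(1):
  [0, -14, 2]
  [-3, 0, -1]
  [-2, -8, 0]
D(2):
  [0, -14, 2]
  [-3, 0, -1]
  [-2, -8, 0]
D(3):
  [0, -6, 2]
  [-3, 0, -1]
  [-2, -8, 0]
Answer: A*[2][1] = -8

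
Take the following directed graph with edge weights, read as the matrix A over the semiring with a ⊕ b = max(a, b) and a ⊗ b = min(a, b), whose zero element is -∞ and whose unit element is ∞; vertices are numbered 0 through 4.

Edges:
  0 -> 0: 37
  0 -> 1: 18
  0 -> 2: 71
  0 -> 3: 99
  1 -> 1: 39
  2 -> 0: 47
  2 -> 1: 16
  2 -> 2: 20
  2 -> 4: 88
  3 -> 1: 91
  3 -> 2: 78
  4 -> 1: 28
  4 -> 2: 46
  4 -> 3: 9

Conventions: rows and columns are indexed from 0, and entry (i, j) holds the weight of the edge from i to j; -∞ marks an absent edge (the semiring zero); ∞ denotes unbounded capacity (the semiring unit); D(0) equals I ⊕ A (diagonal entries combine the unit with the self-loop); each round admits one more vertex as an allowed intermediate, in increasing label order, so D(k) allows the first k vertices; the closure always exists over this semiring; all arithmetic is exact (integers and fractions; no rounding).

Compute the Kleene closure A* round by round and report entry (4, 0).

D(0):
  [∞, 18, 71, 99, -∞]
  [-∞, ∞, -∞, -∞, -∞]
  [47, 16, ∞, -∞, 88]
  [-∞, 91, 78, ∞, -∞]
  [-∞, 28, 46, 9, ∞]
D(1):
  [∞, 18, 71, 99, -∞]
  [-∞, ∞, -∞, -∞, -∞]
  [47, 18, ∞, 47, 88]
  [-∞, 91, 78, ∞, -∞]
  [-∞, 28, 46, 9, ∞]
D(2):
  [∞, 18, 71, 99, -∞]
  [-∞, ∞, -∞, -∞, -∞]
  [47, 18, ∞, 47, 88]
  [-∞, 91, 78, ∞, -∞]
  [-∞, 28, 46, 9, ∞]
D(3):
  [∞, 18, 71, 99, 71]
  [-∞, ∞, -∞, -∞, -∞]
  [47, 18, ∞, 47, 88]
  [47, 91, 78, ∞, 78]
  [46, 28, 46, 46, ∞]
D(4):
  [∞, 91, 78, 99, 78]
  [-∞, ∞, -∞, -∞, -∞]
  [47, 47, ∞, 47, 88]
  [47, 91, 78, ∞, 78]
  [46, 46, 46, 46, ∞]
D(5):
  [∞, 91, 78, 99, 78]
  [-∞, ∞, -∞, -∞, -∞]
  [47, 47, ∞, 47, 88]
  [47, 91, 78, ∞, 78]
  [46, 46, 46, 46, ∞]
Answer: A*[4][0] = 46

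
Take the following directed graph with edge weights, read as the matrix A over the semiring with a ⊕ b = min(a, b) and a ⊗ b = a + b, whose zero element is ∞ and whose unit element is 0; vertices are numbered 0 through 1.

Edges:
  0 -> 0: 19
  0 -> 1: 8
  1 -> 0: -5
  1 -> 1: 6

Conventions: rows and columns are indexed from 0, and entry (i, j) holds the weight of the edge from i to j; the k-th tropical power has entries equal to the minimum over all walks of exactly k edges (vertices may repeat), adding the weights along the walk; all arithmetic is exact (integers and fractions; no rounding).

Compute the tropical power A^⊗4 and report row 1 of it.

A^⊗2:
  [3, 14]
  [1, 3]
A^⊗3:
  [9, 11]
  [-2, 9]
A^⊗4:
  [6, 17]
  [4, 6]
Answer: row 1 of A^⊗4 = [4, 6]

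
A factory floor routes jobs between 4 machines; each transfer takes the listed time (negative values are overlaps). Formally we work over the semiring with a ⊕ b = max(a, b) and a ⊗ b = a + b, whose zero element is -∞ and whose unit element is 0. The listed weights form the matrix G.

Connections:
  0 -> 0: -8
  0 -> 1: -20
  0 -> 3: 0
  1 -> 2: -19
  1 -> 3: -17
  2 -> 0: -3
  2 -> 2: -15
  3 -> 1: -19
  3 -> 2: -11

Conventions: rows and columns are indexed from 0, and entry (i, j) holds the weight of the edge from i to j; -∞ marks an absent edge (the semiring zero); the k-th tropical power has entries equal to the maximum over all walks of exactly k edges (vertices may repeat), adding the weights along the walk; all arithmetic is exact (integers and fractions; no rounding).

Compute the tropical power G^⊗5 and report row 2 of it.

G^⊗2:
  [-16, -19, -11, -8]
  [-22, -36, -28, -∞]
  [-11, -23, -30, -3]
  [-14, -∞, -26, -36]
G^⊗3:
  [-14, -27, -19, -16]
  [-30, -42, -43, -22]
  [-19, -22, -14, -11]
  [-22, -34, -41, -14]
G^⊗4:
  [-22, -34, -27, -14]
  [-38, -41, -33, -30]
  [-17, -30, -22, -19]
  [-30, -33, -25, -22]
G^⊗5:
  [-30, -33, -25, -22]
  [-36, -49, -41, -38]
  [-25, -37, -30, -17]
  [-28, -41, -33, -30]
Answer: row 2 of G^⊗5 = [-25, -37, -30, -17]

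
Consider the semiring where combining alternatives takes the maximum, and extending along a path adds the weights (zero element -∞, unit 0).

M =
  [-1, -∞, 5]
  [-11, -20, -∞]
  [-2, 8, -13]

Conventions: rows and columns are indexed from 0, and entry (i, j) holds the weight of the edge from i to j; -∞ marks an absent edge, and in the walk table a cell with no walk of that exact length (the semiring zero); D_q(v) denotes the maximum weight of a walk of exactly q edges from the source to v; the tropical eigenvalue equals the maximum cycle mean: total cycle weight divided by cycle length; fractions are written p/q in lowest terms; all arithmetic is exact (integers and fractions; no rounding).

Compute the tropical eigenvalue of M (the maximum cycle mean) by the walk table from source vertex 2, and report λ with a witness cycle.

q=0: [-∞, -∞, 0]
q=1: [-2, 8, -13]
q=2: [-3, -5, 3]
q=3: [1, 11, 2]
Optimal cycle mean attained by: cycle 0->2->0, total 5 + (-2), length 2.
Answer: λ = 3/2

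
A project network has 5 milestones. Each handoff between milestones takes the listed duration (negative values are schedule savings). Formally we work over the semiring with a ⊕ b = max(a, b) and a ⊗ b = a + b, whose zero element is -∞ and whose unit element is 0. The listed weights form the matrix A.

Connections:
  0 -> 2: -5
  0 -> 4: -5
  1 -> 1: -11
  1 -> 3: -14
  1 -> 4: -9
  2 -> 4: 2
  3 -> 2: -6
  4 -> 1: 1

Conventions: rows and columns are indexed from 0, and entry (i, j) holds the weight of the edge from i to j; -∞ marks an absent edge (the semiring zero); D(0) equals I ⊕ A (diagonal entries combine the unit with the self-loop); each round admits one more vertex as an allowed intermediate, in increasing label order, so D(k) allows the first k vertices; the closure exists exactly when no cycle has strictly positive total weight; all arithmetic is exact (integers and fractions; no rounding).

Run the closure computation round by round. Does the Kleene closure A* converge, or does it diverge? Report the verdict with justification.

D(0):
  [0, -∞, -5, -∞, -5]
  [-∞, 0, -∞, -14, -9]
  [-∞, -∞, 0, -∞, 2]
  [-∞, -∞, -6, 0, -∞]
  [-∞, 1, -∞, -∞, 0]
D(1):
  [0, -∞, -5, -∞, -5]
  [-∞, 0, -∞, -14, -9]
  [-∞, -∞, 0, -∞, 2]
  [-∞, -∞, -6, 0, -∞]
  [-∞, 1, -∞, -∞, 0]
D(2):
  [0, -∞, -5, -∞, -5]
  [-∞, 0, -∞, -14, -9]
  [-∞, -∞, 0, -∞, 2]
  [-∞, -∞, -6, 0, -∞]
  [-∞, 1, -∞, -13, 0]
D(3):
  [0, -∞, -5, -∞, -3]
  [-∞, 0, -∞, -14, -9]
  [-∞, -∞, 0, -∞, 2]
  [-∞, -∞, -6, 0, -4]
  [-∞, 1, -∞, -13, 0]
D(4):
  [0, -∞, -5, -∞, -3]
  [-∞, 0, -20, -14, -9]
  [-∞, -∞, 0, -∞, 2]
  [-∞, -∞, -6, 0, -4]
  [-∞, 1, -19, -13, 0]
D(5):
  [0, -2, -5, -16, -3]
  [-∞, 0, -20, -14, -9]
  [-∞, 3, 0, -11, 2]
  [-∞, -3, -6, 0, -4]
  [-∞, 1, -19, -13, 0]
Key observation: every diagonal entry stays at the unit through all rounds, so no improving cycle exists.
Answer: CONVERGES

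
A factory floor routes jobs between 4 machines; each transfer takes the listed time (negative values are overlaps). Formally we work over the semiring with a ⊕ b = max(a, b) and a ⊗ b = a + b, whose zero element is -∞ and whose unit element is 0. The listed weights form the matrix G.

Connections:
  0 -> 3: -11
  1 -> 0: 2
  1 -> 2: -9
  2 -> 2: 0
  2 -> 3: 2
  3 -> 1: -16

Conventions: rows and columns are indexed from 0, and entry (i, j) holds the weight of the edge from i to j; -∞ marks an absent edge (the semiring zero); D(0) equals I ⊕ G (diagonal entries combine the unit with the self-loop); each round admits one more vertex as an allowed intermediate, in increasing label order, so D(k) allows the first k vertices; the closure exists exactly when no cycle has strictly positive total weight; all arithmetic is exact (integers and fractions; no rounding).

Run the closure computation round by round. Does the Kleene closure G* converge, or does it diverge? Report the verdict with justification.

D(0):
  [0, -∞, -∞, -11]
  [2, 0, -9, -∞]
  [-∞, -∞, 0, 2]
  [-∞, -16, -∞, 0]
D(1):
  [0, -∞, -∞, -11]
  [2, 0, -9, -9]
  [-∞, -∞, 0, 2]
  [-∞, -16, -∞, 0]
D(2):
  [0, -∞, -∞, -11]
  [2, 0, -9, -9]
  [-∞, -∞, 0, 2]
  [-14, -16, -25, 0]
D(3):
  [0, -∞, -∞, -11]
  [2, 0, -9, -7]
  [-∞, -∞, 0, 2]
  [-14, -16, -25, 0]
D(4):
  [0, -27, -36, -11]
  [2, 0, -9, -7]
  [-12, -14, 0, 2]
  [-14, -16, -25, 0]
Key observation: every diagonal entry stays at the unit through all rounds, so no improving cycle exists.
Answer: CONVERGES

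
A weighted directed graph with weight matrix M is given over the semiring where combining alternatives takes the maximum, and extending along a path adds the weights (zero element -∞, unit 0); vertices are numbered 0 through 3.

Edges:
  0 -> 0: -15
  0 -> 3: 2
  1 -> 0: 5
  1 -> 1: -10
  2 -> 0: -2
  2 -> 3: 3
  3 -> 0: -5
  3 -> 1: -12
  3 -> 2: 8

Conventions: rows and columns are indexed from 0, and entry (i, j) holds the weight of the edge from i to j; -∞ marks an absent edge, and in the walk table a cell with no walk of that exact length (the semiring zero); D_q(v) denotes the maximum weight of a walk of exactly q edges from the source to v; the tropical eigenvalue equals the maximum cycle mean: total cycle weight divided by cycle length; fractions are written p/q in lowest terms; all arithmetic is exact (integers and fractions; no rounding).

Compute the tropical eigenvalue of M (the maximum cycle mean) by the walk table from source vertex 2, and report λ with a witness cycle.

q=0: [-∞, -∞, 0, -∞]
q=1: [-2, -∞, -∞, 3]
q=2: [-2, -9, 11, 0]
q=3: [9, -12, 8, 14]
q=4: [9, 2, 22, 11]
Optimal cycle mean attained by: cycle 2->3->2, total 3 + 8, length 2.
Answer: λ = 11/2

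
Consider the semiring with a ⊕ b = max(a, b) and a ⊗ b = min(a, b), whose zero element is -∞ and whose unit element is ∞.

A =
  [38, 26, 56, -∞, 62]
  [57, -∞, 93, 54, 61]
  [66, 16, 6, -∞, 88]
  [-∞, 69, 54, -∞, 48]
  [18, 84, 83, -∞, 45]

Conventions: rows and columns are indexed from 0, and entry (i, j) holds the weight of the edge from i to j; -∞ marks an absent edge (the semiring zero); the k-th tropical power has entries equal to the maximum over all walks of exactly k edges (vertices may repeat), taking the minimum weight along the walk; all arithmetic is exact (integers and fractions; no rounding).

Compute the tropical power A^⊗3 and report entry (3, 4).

A^⊗2:
  [56, 62, 62, 26, 56]
  [66, 61, 61, -∞, 88]
  [38, 84, 83, 16, 62]
  [57, 48, 69, 54, 61]
  [66, 45, 84, 54, 83]
A^⊗3:
  [62, 56, 62, 54, 62]
  [61, 84, 83, 54, 62]
  [66, 62, 84, 54, 83]
  [66, 61, 61, 48, 69]
  [66, 83, 83, 45, 84]
Key observation: the optimum is the walk 3->1->2->4, with weight 69 min 93 min 88 = 69.
Optimal value attained by: walk 3->1->2->4.
Answer: (A^⊗3)[3][4] = 69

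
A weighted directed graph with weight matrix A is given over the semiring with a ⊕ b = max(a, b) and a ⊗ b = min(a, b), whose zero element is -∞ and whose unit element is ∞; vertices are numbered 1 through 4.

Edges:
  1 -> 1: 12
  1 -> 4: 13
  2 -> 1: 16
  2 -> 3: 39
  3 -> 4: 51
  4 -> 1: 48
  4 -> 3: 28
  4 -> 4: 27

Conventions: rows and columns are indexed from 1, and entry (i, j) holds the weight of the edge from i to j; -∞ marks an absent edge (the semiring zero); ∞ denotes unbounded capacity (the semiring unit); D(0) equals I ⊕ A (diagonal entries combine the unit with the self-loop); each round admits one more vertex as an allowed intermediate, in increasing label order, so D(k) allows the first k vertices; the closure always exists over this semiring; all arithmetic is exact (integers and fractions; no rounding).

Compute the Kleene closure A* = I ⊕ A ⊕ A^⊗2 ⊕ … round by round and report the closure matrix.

D(0):
  [∞, -∞, -∞, 13]
  [16, ∞, 39, -∞]
  [-∞, -∞, ∞, 51]
  [48, -∞, 28, ∞]
D(1):
  [∞, -∞, -∞, 13]
  [16, ∞, 39, 13]
  [-∞, -∞, ∞, 51]
  [48, -∞, 28, ∞]
D(2):
  [∞, -∞, -∞, 13]
  [16, ∞, 39, 13]
  [-∞, -∞, ∞, 51]
  [48, -∞, 28, ∞]
D(3):
  [∞, -∞, -∞, 13]
  [16, ∞, 39, 39]
  [-∞, -∞, ∞, 51]
  [48, -∞, 28, ∞]
D(4):
  [∞, -∞, 13, 13]
  [39, ∞, 39, 39]
  [48, -∞, ∞, 51]
  [48, -∞, 28, ∞]
Answer: A* = [[∞, -∞, 13, 13], [39, ∞, 39, 39], [48, -∞, ∞, 51], [48, -∞, 28, ∞]]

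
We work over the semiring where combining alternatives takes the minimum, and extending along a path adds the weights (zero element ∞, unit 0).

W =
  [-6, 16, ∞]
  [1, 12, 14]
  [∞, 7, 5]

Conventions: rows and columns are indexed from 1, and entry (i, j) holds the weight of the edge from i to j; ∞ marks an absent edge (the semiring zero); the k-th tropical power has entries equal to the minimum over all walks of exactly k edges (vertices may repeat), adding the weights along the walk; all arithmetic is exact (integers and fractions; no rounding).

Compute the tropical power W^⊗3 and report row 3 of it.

W^⊗2:
  [-12, 10, 30]
  [-5, 17, 19]
  [8, 12, 10]
W^⊗3:
  [-18, 4, 24]
  [-11, 11, 24]
  [2, 17, 15]
Answer: row 3 of W^⊗3 = [2, 17, 15]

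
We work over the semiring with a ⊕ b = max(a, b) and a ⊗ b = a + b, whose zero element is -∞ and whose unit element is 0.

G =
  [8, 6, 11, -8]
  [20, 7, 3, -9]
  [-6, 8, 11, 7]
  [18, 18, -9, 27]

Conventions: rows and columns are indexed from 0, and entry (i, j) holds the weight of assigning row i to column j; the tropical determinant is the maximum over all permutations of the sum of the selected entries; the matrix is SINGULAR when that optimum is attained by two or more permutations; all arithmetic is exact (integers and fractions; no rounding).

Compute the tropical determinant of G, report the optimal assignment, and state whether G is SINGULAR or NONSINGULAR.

σ = (0, 1, 2, 3): 8 + 7 + 11 + 27 = 53
σ = (0, 1, 3, 2): 8 + 7 + 7 + (-9) = 13
σ = (0, 2, 1, 3): 8 + 3 + 8 + 27 = 46
σ = (0, 2, 3, 1): 8 + 3 + 7 + 18 = 36
σ = (0, 3, 1, 2): 8 + (-9) + 8 + (-9) = -2
σ = (0, 3, 2, 1): 8 + (-9) + 11 + 18 = 28
σ = (1, 0, 2, 3): 6 + 20 + 11 + 27 = 64
σ = (1, 0, 3, 2): 6 + 20 + 7 + (-9) = 24
σ = (1, 2, 0, 3): 6 + 3 + (-6) + 27 = 30
σ = (1, 2, 3, 0): 6 + 3 + 7 + 18 = 34
σ = (1, 3, 0, 2): 6 + (-9) + (-6) + (-9) = -18
σ = (1, 3, 2, 0): 6 + (-9) + 11 + 18 = 26
σ = (2, 0, 1, 3): 11 + 20 + 8 + 27 = 66
σ = (2, 0, 3, 1): 11 + 20 + 7 + 18 = 56
σ = (2, 1, 0, 3): 11 + 7 + (-6) + 27 = 39
σ = (2, 1, 3, 0): 11 + 7 + 7 + 18 = 43
σ = (2, 3, 0, 1): 11 + (-9) + (-6) + 18 = 14
σ = (2, 3, 1, 0): 11 + (-9) + 8 + 18 = 28
σ = (3, 0, 1, 2): (-8) + 20 + 8 + (-9) = 11
σ = (3, 0, 2, 1): (-8) + 20 + 11 + 18 = 41
σ = (3, 1, 0, 2): (-8) + 7 + (-6) + (-9) = -16
σ = (3, 1, 2, 0): (-8) + 7 + 11 + 18 = 28
σ = (3, 2, 0, 1): (-8) + 3 + (-6) + 18 = 7
σ = (3, 2, 1, 0): (-8) + 3 + 8 + 18 = 21
Optimal value attained by: σ = (2, 0, 1, 3).
Answer: det⊕(G) = 66; verdict: NONSINGULAR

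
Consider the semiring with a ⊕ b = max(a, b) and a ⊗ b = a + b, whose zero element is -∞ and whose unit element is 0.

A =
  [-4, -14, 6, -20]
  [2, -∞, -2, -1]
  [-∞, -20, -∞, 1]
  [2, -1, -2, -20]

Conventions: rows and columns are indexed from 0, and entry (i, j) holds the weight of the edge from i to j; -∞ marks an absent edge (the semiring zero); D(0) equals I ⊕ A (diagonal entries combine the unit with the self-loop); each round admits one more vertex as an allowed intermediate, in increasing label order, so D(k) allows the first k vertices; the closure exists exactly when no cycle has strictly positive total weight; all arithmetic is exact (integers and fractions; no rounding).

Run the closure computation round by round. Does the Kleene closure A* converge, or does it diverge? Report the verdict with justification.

D(0):
  [0, -14, 6, -20]
  [2, 0, -2, -1]
  [-∞, -20, 0, 1]
  [2, -1, -2, 0]
D(1):
  [0, -14, 6, -20]
  [2, 0, 8, -1]
  [-∞, -20, 0, 1]
  [2, -1, 8, 0]
D(2):
  [0, -14, 6, -15]
  [2, 0, 8, -1]
  [-18, -20, 0, 1]
  [2, -1, 8, 0]
Detection: at round 3, diagonal entry (3, 3) turns strictly positive.
Key observation: the cycle 3->0->2->3 has total weight 2 + 6 + 1, which is strictly positive.
Answer: DIVERGES — positive cycle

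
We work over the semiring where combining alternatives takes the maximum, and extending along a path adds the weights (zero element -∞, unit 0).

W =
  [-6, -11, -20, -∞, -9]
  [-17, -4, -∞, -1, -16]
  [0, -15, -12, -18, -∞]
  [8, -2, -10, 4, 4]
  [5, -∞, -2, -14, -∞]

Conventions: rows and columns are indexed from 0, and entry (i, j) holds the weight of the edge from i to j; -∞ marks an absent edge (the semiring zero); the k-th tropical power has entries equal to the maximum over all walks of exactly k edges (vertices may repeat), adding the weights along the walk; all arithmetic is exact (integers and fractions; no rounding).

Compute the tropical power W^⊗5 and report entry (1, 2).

W^⊗2:
  [-4, -15, -11, -12, -15]
  [7, -3, -11, 3, 3]
  [-6, -11, -20, -14, -9]
  [12, 2, 2, 8, 8]
  [-1, -6, -14, -10, -4]
W^⊗3:
  [-4, -14, -17, -8, -8]
  [11, 1, 1, 7, 7]
  [-4, -15, -11, -10, -10]
  [16, 6, 6, 12, 12]
  [1, -10, -6, -6, -6]
W^⊗4:
  [0, -10, -10, -4, -4]
  [15, 5, 5, 11, 11]
  [-2, -12, -12, -6, -6]
  [20, 10, 10, 16, 16]
  [2, -8, -8, -2, -2]
W^⊗5:
  [4, -6, -6, 0, 0]
  [19, 9, 9, 15, 15]
  [2, -8, -8, -2, -2]
  [24, 14, 14, 20, 20]
  [6, -4, -4, 2, 2]
Key observation: the optimum is the walk 1->3->3->3->4->2, with weight (-1) + 4 + 4 + 4 + (-2) = 9.
Optimal value attained by: walk 1->3->3->3->4->2.
Answer: (W^⊗5)[1][2] = 9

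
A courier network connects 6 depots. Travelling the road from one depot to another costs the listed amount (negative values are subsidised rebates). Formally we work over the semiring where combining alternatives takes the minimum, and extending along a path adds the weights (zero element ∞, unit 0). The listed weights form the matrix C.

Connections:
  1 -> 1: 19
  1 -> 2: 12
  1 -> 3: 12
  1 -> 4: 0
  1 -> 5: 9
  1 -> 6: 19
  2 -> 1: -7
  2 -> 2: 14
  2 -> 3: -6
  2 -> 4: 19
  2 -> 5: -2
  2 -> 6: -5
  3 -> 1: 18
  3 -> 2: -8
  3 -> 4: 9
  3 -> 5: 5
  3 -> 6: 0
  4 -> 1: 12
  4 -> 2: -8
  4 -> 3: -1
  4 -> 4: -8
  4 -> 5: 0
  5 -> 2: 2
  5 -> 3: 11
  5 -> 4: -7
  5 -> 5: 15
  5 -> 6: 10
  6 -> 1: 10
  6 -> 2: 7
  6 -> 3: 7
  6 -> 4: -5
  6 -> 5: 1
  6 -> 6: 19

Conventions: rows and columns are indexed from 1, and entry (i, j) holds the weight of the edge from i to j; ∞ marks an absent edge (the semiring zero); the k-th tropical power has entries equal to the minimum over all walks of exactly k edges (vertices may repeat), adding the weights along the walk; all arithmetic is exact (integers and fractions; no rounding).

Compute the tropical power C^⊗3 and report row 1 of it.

C^⊗2:
  [5, -8, -1, -8, 0, 7]
  [5, -14, 2, -10, -4, -6]
  [-15, 1, -14, -5, -10, -13]
  [-15, -16, -14, -16, -10, -13]
  [-5, -15, -8, -15, -7, -3]
  [0, -13, -6, -13, -5, 2]
C^⊗3:
  [-15, -16, -14, -16, -10, -13]
  [-21, -18, -20, -18, -16, -19]
  [-6, -22, -6, -18, -12, -14]
  [-23, -24, -22, -24, -18, -21]
  [-22, -23, -21, -23, -17, -20]
  [-20, -21, -19, -21, -15, -18]
Answer: row 1 of C^⊗3 = [-15, -16, -14, -16, -10, -13]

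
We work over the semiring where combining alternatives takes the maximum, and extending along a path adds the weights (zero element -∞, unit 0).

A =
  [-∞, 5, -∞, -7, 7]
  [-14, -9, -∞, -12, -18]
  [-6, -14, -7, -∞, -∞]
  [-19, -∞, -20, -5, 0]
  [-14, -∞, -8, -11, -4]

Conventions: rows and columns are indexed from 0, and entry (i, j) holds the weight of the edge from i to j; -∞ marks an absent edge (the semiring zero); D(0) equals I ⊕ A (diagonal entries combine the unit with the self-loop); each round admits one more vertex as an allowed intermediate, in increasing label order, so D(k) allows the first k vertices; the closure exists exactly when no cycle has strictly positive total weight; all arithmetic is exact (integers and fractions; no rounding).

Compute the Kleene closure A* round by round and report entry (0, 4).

D(0):
  [0, 5, -∞, -7, 7]
  [-14, 0, -∞, -12, -18]
  [-6, -14, 0, -∞, -∞]
  [-19, -∞, -20, 0, 0]
  [-14, -∞, -8, -11, 0]
D(1):
  [0, 5, -∞, -7, 7]
  [-14, 0, -∞, -12, -7]
  [-6, -1, 0, -13, 1]
  [-19, -14, -20, 0, 0]
  [-14, -9, -8, -11, 0]
D(2):
  [0, 5, -∞, -7, 7]
  [-14, 0, -∞, -12, -7]
  [-6, -1, 0, -13, 1]
  [-19, -14, -20, 0, 0]
  [-14, -9, -8, -11, 0]
D(3):
  [0, 5, -∞, -7, 7]
  [-14, 0, -∞, -12, -7]
  [-6, -1, 0, -13, 1]
  [-19, -14, -20, 0, 0]
  [-14, -9, -8, -11, 0]
D(4):
  [0, 5, -27, -7, 7]
  [-14, 0, -32, -12, -7]
  [-6, -1, 0, -13, 1]
  [-19, -14, -20, 0, 0]
  [-14, -9, -8, -11, 0]
D(5):
  [0, 5, -1, -4, 7]
  [-14, 0, -15, -12, -7]
  [-6, -1, 0, -10, 1]
  [-14, -9, -8, 0, 0]
  [-14, -9, -8, -11, 0]
Answer: A*[0][4] = 7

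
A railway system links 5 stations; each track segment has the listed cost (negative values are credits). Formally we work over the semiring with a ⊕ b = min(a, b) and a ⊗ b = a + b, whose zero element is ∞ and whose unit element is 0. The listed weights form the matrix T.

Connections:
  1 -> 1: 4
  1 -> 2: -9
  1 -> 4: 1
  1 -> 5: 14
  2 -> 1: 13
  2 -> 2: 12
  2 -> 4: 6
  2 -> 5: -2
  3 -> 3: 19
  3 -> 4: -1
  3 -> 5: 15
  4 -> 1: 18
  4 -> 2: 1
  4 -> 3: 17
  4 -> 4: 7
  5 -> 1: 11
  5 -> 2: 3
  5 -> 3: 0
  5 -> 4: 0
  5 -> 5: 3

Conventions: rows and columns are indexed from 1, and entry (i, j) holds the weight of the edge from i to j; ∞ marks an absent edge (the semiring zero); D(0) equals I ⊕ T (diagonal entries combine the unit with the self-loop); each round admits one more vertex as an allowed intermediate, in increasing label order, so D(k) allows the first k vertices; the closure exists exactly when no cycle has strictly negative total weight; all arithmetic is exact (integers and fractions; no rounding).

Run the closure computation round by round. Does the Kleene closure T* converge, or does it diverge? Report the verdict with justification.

D(0):
  [0, -9, ∞, 1, 14]
  [13, 0, ∞, 6, -2]
  [∞, ∞, 0, -1, 15]
  [18, 1, 17, 0, ∞]
  [11, 3, 0, 0, 0]
D(1):
  [0, -9, ∞, 1, 14]
  [13, 0, ∞, 6, -2]
  [∞, ∞, 0, -1, 15]
  [18, 1, 17, 0, 32]
  [11, 2, 0, 0, 0]
D(2):
  [0, -9, ∞, -3, -11]
  [13, 0, ∞, 6, -2]
  [∞, ∞, 0, -1, 15]
  [14, 1, 17, 0, -1]
  [11, 2, 0, 0, 0]
D(3):
  [0, -9, ∞, -3, -11]
  [13, 0, ∞, 6, -2]
  [∞, ∞, 0, -1, 15]
  [14, 1, 17, 0, -1]
  [11, 2, 0, -1, 0]
Detection: at round 4, diagonal entry (5, 5) turns strictly negative.
Key observation: the cycle 5->3->4->2->5 has total weight 0 + (-1) + 1 + (-2), which is strictly negative.
Answer: DIVERGES — negative cycle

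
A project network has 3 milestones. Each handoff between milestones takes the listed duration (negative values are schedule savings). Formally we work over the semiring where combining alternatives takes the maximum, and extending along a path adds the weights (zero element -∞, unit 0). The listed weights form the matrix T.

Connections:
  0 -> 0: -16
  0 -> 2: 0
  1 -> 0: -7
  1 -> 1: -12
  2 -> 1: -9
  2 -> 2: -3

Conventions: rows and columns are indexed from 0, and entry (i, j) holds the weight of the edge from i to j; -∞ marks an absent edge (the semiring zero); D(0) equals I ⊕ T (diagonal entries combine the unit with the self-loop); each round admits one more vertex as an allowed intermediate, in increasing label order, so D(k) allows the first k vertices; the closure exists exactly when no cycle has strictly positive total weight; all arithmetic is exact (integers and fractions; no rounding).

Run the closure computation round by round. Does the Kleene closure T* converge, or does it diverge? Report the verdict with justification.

D(0):
  [0, -∞, 0]
  [-7, 0, -∞]
  [-∞, -9, 0]
D(1):
  [0, -∞, 0]
  [-7, 0, -7]
  [-∞, -9, 0]
D(2):
  [0, -∞, 0]
  [-7, 0, -7]
  [-16, -9, 0]
D(3):
  [0, -9, 0]
  [-7, 0, -7]
  [-16, -9, 0]
Key observation: every diagonal entry stays at the unit through all rounds, so no improving cycle exists.
Answer: CONVERGES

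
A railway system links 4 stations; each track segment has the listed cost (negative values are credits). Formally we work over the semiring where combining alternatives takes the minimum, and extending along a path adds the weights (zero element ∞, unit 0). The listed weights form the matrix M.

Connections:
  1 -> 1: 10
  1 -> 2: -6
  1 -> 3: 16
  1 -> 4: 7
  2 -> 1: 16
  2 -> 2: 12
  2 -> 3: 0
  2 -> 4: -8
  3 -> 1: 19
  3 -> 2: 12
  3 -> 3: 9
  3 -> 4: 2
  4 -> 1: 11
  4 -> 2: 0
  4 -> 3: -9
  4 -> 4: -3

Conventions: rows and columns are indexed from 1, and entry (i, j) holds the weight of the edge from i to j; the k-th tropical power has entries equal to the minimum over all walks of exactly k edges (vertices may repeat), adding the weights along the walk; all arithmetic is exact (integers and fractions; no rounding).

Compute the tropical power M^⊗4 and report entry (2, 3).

M^⊗2:
  [10, 4, -6, -14]
  [3, -8, -17, -11]
  [13, 2, -7, -1]
  [8, -3, -12, -8]
M^⊗3:
  [-3, -14, -23, -17]
  [0, -11, -20, -16]
  [10, -1, -10, -6]
  [3, -8, -17, -11]
M^⊗4:
  [-6, -17, -26, -22]
  [-5, -16, -25, -19]
  [5, -6, -15, -9]
  [0, -11, -20, -16]
Key observation: the optimum is the walk 2->4->2->4->3, with weight (-8) + 0 + (-8) + (-9) = -25.
Optimal value attained by: walk 2->4->2->4->3.
Answer: (M^⊗4)[2][3] = -25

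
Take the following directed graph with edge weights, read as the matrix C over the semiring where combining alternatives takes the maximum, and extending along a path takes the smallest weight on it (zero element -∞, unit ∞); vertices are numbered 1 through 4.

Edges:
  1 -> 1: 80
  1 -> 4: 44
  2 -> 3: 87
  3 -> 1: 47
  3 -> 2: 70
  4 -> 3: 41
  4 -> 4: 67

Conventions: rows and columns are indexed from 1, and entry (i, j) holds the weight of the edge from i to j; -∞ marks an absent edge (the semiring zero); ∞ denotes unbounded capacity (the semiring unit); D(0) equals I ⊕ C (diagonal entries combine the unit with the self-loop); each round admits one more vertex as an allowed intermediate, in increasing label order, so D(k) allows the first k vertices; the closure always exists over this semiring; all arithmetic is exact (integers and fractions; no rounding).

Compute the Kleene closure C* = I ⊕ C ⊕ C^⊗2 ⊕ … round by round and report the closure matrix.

D(0):
  [∞, -∞, -∞, 44]
  [-∞, ∞, 87, -∞]
  [47, 70, ∞, -∞]
  [-∞, -∞, 41, ∞]
D(1):
  [∞, -∞, -∞, 44]
  [-∞, ∞, 87, -∞]
  [47, 70, ∞, 44]
  [-∞, -∞, 41, ∞]
D(2):
  [∞, -∞, -∞, 44]
  [-∞, ∞, 87, -∞]
  [47, 70, ∞, 44]
  [-∞, -∞, 41, ∞]
D(3):
  [∞, -∞, -∞, 44]
  [47, ∞, 87, 44]
  [47, 70, ∞, 44]
  [41, 41, 41, ∞]
D(4):
  [∞, 41, 41, 44]
  [47, ∞, 87, 44]
  [47, 70, ∞, 44]
  [41, 41, 41, ∞]
Answer: C* = [[∞, 41, 41, 44], [47, ∞, 87, 44], [47, 70, ∞, 44], [41, 41, 41, ∞]]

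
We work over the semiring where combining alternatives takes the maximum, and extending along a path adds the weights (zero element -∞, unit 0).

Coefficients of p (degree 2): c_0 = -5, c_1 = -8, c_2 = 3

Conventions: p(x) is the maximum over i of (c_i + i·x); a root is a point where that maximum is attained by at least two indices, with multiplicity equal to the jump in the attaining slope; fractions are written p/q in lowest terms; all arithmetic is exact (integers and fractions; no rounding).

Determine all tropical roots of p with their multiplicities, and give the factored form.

hull edge (i=0, c=-5) to (i=2, c=3): slope 4, span 2
Factored form: p(x) = 3 ⊗ (x ⊕ (-4)) ⊗ (x ⊕ (-4))
Answer: roots = -4 (mult 2)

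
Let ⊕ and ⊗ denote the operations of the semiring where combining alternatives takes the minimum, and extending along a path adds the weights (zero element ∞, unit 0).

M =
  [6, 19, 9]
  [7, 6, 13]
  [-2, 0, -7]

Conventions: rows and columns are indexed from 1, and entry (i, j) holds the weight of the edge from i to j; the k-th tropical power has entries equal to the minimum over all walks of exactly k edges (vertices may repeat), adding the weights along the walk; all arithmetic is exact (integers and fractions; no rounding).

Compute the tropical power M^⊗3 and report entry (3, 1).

M^⊗2:
  [7, 9, 2]
  [11, 12, 6]
  [-9, -7, -14]
M^⊗3:
  [0, 2, -5]
  [4, 6, -1]
  [-16, -14, -21]
Key observation: the optimum is the walk 3->3->3->1, with weight (-7) + (-7) + (-2) = -16.
Optimal value attained by: walk 3->3->3->1.
Answer: (M^⊗3)[3][1] = -16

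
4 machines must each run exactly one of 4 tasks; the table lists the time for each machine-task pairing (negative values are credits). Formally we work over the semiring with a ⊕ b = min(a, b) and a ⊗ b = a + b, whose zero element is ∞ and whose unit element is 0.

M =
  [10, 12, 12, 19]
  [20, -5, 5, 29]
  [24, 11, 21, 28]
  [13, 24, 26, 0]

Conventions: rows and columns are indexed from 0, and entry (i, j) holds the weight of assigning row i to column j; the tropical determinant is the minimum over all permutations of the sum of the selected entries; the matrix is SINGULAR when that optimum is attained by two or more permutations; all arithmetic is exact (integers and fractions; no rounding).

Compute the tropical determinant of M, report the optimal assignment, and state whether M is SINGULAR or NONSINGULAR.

σ = (0, 1, 2, 3): 10 + (-5) + 21 + 0 = 26
σ = (0, 1, 3, 2): 10 + (-5) + 28 + 26 = 59
σ = (0, 2, 1, 3): 10 + 5 + 11 + 0 = 26
σ = (0, 2, 3, 1): 10 + 5 + 28 + 24 = 67
σ = (0, 3, 1, 2): 10 + 29 + 11 + 26 = 76
σ = (0, 3, 2, 1): 10 + 29 + 21 + 24 = 84
σ = (1, 0, 2, 3): 12 + 20 + 21 + 0 = 53
σ = (1, 0, 3, 2): 12 + 20 + 28 + 26 = 86
σ = (1, 2, 0, 3): 12 + 5 + 24 + 0 = 41
σ = (1, 2, 3, 0): 12 + 5 + 28 + 13 = 58
σ = (1, 3, 0, 2): 12 + 29 + 24 + 26 = 91
σ = (1, 3, 2, 0): 12 + 29 + 21 + 13 = 75
σ = (2, 0, 1, 3): 12 + 20 + 11 + 0 = 43
σ = (2, 0, 3, 1): 12 + 20 + 28 + 24 = 84
σ = (2, 1, 0, 3): 12 + (-5) + 24 + 0 = 31
σ = (2, 1, 3, 0): 12 + (-5) + 28 + 13 = 48
σ = (2, 3, 0, 1): 12 + 29 + 24 + 24 = 89
σ = (2, 3, 1, 0): 12 + 29 + 11 + 13 = 65
σ = (3, 0, 1, 2): 19 + 20 + 11 + 26 = 76
σ = (3, 0, 2, 1): 19 + 20 + 21 + 24 = 84
σ = (3, 1, 0, 2): 19 + (-5) + 24 + 26 = 64
σ = (3, 1, 2, 0): 19 + (-5) + 21 + 13 = 48
σ = (3, 2, 0, 1): 19 + 5 + 24 + 24 = 72
σ = (3, 2, 1, 0): 19 + 5 + 11 + 13 = 48
Optimal value attained by: σ = (0, 1, 2, 3).
Answer: det⊕(M) = 26; verdict: SINGULAR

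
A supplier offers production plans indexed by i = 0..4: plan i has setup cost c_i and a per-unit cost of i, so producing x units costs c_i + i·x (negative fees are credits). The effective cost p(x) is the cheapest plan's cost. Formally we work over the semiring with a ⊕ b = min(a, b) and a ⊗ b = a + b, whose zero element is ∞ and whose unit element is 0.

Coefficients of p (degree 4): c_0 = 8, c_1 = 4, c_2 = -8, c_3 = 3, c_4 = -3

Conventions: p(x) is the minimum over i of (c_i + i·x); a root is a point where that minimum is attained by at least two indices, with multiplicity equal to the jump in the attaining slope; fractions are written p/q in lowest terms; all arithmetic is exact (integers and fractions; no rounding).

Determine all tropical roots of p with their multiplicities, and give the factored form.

hull edge (i=0, c=8) to (i=2, c=-8): slope -8, span 2
hull edge (i=2, c=-8) to (i=4, c=-3): slope 5/2, span 2
Factored form: p(x) = -3 ⊗ (x ⊕ (-5/2)) ⊗ (x ⊕ (-5/2)) ⊗ (x ⊕ 8) ⊗ (x ⊕ 8)
Answer: roots = -5/2 (mult 2), 8 (mult 2)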